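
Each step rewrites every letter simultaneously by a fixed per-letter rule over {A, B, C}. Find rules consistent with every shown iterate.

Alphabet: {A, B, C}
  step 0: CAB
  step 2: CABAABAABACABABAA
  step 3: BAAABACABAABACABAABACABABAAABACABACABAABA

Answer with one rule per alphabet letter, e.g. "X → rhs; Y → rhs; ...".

  step 2 ⇒ step 3: CABAABAABACABABAA ⇒ BAA·ABA·C·ABA·ABA·C·ABA·ABA·C·ABA·BAA·ABA·C·ABA·C·ABA·ABA
    A ↦ ABA
    B ↦ C
    C ↦ BAA

A->ABA, B->C, C->BAA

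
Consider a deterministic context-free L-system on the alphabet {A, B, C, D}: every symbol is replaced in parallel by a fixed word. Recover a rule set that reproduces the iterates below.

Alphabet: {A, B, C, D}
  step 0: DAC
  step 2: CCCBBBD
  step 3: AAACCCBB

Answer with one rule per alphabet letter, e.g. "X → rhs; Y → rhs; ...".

  step 2 ⇒ step 3: CCCBBBD ⇒ A·A·A·C·C·C·BB
    B ↦ C
    C ↦ A
    D ↦ BB
    A ↦ BD  (constrained at step 0)

A->BD, B->C, C->A, D->BB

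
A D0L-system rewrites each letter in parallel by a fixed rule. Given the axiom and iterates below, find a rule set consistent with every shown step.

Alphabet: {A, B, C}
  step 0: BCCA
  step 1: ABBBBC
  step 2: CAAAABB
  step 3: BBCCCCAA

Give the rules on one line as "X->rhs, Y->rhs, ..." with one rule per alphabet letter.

  step 2 ⇒ step 3: CAAAABB ⇒ BB·C·C·C·C·A·A
    A ↦ C
    B ↦ A
    C ↦ BB

A->C, B->A, C->BB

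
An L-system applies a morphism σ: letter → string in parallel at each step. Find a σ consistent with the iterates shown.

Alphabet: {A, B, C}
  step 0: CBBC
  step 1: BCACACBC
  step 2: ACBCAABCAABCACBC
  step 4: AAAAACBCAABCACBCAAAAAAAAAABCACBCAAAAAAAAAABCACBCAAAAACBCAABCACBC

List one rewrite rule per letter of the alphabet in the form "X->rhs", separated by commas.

A->AA, B->AC, C->BC

  step 1 ⇒ step 2: BCACACBC ⇒ AC·BC·AA·BC·AA·BC·AC·BC
    A ↦ AA
    B ↦ AC
    C ↦ BC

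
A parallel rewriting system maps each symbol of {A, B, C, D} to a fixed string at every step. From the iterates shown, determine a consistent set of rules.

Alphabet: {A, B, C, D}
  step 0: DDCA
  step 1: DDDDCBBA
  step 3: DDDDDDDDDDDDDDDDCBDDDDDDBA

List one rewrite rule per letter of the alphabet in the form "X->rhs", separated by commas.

  step 0 ⇒ step 1: DDCA ⇒ DD·DD·CB·BA
    A ↦ BA
    C ↦ CB
    D ↦ DD
    B ↦ D  (constrained at step 1)

A->BA, B->D, C->CB, D->DD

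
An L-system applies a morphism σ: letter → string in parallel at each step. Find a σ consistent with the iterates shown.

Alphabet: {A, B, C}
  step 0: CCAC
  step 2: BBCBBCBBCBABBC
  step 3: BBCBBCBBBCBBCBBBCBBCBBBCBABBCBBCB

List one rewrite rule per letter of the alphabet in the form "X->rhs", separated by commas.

A->BA, B->BBC, C->B

  step 2 ⇒ step 3: BBCBBCBBCBABBC ⇒ BBC·BBC·B·BBC·BBC·B·BBC·BBC·B·BBC·BA·BBC·BBC·B
    A ↦ BA
    B ↦ BBC
    C ↦ B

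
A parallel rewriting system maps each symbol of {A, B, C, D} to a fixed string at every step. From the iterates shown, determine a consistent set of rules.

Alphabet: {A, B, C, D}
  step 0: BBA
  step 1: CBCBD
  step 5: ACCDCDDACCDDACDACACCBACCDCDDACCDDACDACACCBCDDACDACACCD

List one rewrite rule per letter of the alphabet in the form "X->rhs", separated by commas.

A->D, B->CB, C->AC, D->CD

  step 0 ⇒ step 1: BBA ⇒ CB·CB·D
    A ↦ D
    B ↦ CB
    C ↦ AC  (constrained at step 1)
    D ↦ CD  (constrained at step 1)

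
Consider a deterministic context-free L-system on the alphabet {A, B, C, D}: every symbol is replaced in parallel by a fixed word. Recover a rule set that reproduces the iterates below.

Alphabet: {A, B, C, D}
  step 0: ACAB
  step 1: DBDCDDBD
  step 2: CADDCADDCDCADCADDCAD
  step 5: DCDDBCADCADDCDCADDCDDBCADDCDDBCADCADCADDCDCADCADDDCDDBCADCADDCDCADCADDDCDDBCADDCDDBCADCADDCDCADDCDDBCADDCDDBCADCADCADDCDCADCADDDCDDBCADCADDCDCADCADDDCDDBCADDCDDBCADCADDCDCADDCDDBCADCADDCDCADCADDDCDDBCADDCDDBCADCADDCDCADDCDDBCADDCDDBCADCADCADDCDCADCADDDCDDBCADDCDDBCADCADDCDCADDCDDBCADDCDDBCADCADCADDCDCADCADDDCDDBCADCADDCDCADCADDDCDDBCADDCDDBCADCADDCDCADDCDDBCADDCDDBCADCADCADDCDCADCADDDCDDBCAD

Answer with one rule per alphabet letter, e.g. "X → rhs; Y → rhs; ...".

  step 1 ⇒ step 2: DBDCDDBD ⇒ CAD·D·CAD·DCD·CAD·CAD·D·CAD
    B ↦ D
    C ↦ DCD
    D ↦ CAD
  step 0 ⇒ step 1: ACAB ⇒ DB·DCD·DB·D
    A ↦ DB

A->DB, B->D, C->DCD, D->CAD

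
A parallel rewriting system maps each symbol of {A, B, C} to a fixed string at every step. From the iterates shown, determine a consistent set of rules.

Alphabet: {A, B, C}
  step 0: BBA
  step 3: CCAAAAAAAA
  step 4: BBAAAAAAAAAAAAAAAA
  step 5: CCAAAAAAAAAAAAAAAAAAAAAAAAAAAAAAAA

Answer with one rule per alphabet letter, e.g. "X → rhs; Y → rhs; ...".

A->AA, B->C, C->B

  step 4 ⇒ step 5: BBAAAAAAAAAAAAAAAA ⇒ C·C·AA·AA·AA·AA·AA·AA·AA·AA·AA·AA·AA·AA·AA·AA·AA·AA
    A ↦ AA
    B ↦ C
  step 3 ⇒ step 4: CCAAAAAAAA ⇒ B·B·AA·AA·AA·AA·AA·AA·AA·AA
    C ↦ B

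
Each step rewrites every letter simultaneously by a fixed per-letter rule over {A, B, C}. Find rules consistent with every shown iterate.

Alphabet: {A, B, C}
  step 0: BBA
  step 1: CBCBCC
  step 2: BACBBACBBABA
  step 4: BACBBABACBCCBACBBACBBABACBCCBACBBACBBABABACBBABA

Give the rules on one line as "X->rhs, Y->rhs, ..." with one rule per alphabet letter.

A->CC, B->CB, C->BA

  step 1 ⇒ step 2: CBCBCC ⇒ BA·CB·BA·CB·BA·BA
    B ↦ CB
    C ↦ BA
  step 0 ⇒ step 1: BBA ⇒ CB·CB·CC
    A ↦ CC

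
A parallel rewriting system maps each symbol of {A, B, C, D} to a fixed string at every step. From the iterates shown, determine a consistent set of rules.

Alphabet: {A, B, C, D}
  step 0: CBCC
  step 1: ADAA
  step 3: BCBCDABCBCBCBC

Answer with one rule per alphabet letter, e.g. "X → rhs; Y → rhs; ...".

  step 0 ⇒ step 1: CBCC ⇒ A·D·A·A
    B ↦ D
    C ↦ A
    A ↦ DD  (constrained at step 1)
    D ↦ BC  (constrained at step 1)

A->DD, B->D, C->A, D->BC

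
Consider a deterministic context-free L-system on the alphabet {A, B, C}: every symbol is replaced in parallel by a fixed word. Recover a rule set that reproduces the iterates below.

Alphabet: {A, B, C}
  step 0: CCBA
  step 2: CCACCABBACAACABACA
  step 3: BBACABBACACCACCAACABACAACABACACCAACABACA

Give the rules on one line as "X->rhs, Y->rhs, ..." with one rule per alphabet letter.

  step 2 ⇒ step 3: CCACCABBACAACABACA ⇒ B·B·ACA·B·B·ACA·CCA·CCA·ACA·B·ACA·ACA·B·ACA·CCA·ACA·B·ACA
    A ↦ ACA
    B ↦ CCA
    C ↦ B

A->ACA, B->CCA, C->B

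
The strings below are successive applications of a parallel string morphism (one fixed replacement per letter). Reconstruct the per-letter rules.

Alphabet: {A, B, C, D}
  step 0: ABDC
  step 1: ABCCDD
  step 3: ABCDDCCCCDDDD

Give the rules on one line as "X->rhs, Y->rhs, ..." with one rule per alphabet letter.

  step 0 ⇒ step 1: ABDC ⇒ AB·C·C·DD
    A ↦ AB
    B ↦ C
    C ↦ DD
    D ↦ C

A->AB, B->C, C->DD, D->C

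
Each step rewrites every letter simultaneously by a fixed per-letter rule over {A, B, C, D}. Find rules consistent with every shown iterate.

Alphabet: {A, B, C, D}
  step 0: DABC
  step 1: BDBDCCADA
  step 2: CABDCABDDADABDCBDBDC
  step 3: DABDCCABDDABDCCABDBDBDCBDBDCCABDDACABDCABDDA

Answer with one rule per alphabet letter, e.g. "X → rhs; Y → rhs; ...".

  step 2 ⇒ step 3: CABDCABDDADABDCBDBDC ⇒ DA·BDC·CA·BD·DA·BDC·CA·BD·BD·BDC·BD·BDC·CA·BD·DA·CA·BD·CA·BD·DA
    A ↦ BDC
    B ↦ CA
    C ↦ DA
    D ↦ BD

A->BDC, B->CA, C->DA, D->BD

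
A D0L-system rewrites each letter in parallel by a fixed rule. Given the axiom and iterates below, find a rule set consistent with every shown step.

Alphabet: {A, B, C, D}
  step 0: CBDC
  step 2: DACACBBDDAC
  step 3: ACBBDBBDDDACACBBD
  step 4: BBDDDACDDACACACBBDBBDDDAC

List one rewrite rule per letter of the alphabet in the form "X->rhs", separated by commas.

  step 3 ⇒ step 4: ACBBDBBDDDACACBBD ⇒ B·BD·D·D·AC·D·D·AC·AC·AC·B·BD·B·BD·D·D·AC
    A ↦ B
    B ↦ D
    C ↦ BD
    D ↦ AC

A->B, B->D, C->BD, D->AC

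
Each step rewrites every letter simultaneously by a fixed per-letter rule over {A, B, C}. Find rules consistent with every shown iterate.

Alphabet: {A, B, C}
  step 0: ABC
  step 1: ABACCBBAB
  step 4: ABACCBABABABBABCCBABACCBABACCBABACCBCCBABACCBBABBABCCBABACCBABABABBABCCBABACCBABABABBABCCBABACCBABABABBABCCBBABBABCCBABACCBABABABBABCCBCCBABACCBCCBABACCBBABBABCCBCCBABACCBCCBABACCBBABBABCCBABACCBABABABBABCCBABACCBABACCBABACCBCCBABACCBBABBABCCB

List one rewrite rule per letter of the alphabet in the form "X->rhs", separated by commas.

A->ABA, B->CCB, C->BAB

  step 0 ⇒ step 1: ABC ⇒ ABA·CCB·BAB
    A ↦ ABA
    B ↦ CCB
    C ↦ BAB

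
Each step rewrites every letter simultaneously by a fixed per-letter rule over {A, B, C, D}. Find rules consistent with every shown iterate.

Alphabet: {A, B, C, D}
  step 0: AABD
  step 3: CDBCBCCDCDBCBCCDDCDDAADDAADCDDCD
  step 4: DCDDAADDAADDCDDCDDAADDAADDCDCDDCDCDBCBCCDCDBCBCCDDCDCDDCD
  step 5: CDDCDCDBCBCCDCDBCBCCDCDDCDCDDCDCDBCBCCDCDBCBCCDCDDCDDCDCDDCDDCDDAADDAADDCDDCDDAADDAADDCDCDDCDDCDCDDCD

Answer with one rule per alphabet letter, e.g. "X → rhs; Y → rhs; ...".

A->BC, B->DAA, C->D, D->CD

  step 4 ⇒ step 5: DCDDAADDAADDCDDCDDAADDAADDCDCDDCDCDBCBCCDCDBCBCCDDCDCDDCD ⇒ CD·D·CD·CD·BC·BC·CD·CD·BC·BC·CD·CD·D·CD·CD·D·CD·CD·BC·BC·CD·CD·BC·BC·CD·CD·D·CD·D·CD·CD·D·CD·D·CD·DAA·D·DAA·D·D·CD·D·CD·DAA·D·DAA·D·D·CD·CD·D·CD·D·CD·CD·D·CD
    A ↦ BC
    B ↦ DAA
    C ↦ D
    D ↦ CD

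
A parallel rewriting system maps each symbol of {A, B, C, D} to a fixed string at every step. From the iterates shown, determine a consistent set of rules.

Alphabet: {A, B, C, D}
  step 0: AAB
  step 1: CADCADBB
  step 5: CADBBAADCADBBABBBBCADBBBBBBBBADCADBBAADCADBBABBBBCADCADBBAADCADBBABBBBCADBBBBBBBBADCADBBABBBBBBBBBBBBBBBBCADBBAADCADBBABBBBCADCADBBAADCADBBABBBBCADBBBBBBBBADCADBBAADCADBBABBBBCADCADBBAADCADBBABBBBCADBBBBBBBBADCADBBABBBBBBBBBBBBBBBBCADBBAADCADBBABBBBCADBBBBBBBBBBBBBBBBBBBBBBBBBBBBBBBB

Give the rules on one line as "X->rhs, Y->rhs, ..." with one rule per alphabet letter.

A->CAD, B->BB, C->AD, D->BBA

  step 0 ⇒ step 1: AAB ⇒ CAD·CAD·BB
    A ↦ CAD
    B ↦ BB
    C ↦ AD  (constrained at step 1)
    D ↦ BBA  (constrained at step 1)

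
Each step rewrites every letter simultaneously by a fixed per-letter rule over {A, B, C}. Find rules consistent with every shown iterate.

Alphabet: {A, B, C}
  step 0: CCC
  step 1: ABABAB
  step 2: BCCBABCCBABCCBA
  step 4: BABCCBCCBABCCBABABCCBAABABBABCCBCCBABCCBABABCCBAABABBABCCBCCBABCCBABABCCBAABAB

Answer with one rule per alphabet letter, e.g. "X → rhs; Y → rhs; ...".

A->BCC, B->BA, C->AB

  step 1 ⇒ step 2: ABABAB ⇒ BCC·BA·BCC·BA·BCC·BA
    A ↦ BCC
    B ↦ BA
  step 0 ⇒ step 1: CCC ⇒ AB·AB·AB
    C ↦ AB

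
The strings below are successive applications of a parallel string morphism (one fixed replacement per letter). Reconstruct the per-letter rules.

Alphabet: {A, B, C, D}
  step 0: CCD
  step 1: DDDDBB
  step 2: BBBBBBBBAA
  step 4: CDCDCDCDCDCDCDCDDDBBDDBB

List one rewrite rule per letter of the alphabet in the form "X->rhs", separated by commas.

A->CD, B->A, C->DD, D->BB

  step 1 ⇒ step 2: DDDDBB ⇒ BB·BB·BB·BB·A·A
    B ↦ A
    D ↦ BB
    A ↦ CD  (constrained at step 2)
  step 0 ⇒ step 1: CCD ⇒ DD·DD·BB
    C ↦ DD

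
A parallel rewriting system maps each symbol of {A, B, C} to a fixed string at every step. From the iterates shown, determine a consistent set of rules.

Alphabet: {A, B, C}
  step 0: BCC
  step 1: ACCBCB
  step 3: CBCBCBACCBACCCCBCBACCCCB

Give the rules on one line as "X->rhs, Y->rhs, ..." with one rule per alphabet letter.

  step 0 ⇒ step 1: BCC ⇒ AC·CB·CB
    B ↦ AC
    C ↦ CB
    A ↦ CC  (constrained at step 1)

A->CC, B->AC, C->CB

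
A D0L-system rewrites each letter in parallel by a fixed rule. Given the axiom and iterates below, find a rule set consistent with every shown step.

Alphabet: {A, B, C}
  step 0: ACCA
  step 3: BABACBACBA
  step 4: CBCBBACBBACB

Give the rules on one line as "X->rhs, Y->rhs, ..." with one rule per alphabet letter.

A->B, B->C, C->BA

  step 3 ⇒ step 4: BABACBACBA ⇒ C·B·C·B·BA·C·B·BA·C·B
    A ↦ B
    B ↦ C
    C ↦ BA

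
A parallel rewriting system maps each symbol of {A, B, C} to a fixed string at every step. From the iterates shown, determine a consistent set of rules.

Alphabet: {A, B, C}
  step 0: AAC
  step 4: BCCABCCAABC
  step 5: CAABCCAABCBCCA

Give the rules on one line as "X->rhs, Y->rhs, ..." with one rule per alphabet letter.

  step 4 ⇒ step 5: BCCABCCAABC ⇒ C·A·A·BC·C·A·A·BC·BC·C·A
    A ↦ BC
    B ↦ C
    C ↦ A

A->BC, B->C, C->A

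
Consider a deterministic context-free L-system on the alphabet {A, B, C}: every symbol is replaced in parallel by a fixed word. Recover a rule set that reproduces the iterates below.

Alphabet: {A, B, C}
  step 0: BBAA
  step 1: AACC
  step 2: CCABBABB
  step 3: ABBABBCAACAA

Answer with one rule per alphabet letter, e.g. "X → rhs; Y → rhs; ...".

  step 2 ⇒ step 3: CCABBABB ⇒ ABB·ABB·C·A·A·C·A·A
    A ↦ C
    B ↦ A
    C ↦ ABB

A->C, B->A, C->ABB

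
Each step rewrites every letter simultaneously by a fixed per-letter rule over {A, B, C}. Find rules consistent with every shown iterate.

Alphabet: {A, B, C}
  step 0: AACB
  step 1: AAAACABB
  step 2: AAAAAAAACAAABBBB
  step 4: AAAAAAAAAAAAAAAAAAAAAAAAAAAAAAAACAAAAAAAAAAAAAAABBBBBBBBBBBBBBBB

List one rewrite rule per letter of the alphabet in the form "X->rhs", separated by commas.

A->AA, B->BB, C->CA

  step 1 ⇒ step 2: AAAACABB ⇒ AA·AA·AA·AA·CA·AA·BB·BB
    A ↦ AA
    B ↦ BB
    C ↦ CA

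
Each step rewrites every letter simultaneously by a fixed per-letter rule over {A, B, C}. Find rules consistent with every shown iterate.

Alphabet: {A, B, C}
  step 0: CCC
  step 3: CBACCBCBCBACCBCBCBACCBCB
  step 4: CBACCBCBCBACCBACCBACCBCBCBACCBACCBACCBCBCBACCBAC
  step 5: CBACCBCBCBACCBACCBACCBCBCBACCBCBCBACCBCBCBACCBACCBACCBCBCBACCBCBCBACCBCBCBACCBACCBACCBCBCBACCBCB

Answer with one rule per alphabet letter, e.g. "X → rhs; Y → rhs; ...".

A->CB, B->AC, C->CB

  step 4 ⇒ step 5: CBACCBCBCBACCBACCBACCBCBCBACCBACCBACCBCBCBACCBAC ⇒ CB·AC·CB·CB·CB·AC·CB·AC·CB·AC·CB·CB·CB·AC·CB·CB·CB·AC·CB·CB·CB·AC·CB·AC·CB·AC·CB·CB·CB·AC·CB·CB·CB·AC·CB·CB·CB·AC·CB·AC·CB·AC·CB·CB·CB·AC·CB·CB
    A ↦ CB
    B ↦ AC
    C ↦ CB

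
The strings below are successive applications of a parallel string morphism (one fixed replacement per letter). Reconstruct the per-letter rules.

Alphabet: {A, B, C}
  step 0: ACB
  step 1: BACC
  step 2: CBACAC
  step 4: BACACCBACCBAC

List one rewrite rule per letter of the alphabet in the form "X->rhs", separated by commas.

A->B, B->C, C->AC

  step 1 ⇒ step 2: BACC ⇒ C·B·AC·AC
    A ↦ B
    B ↦ C
    C ↦ AC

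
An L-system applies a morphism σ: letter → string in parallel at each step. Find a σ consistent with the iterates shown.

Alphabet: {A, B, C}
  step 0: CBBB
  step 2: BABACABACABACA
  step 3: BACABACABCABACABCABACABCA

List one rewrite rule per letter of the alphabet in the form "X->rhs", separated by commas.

  step 2 ⇒ step 3: BABACABACABACA ⇒ BA·CA·BA·CA·B·CA·BA·CA·B·CA·BA·CA·B·CA
    A ↦ CA
    B ↦ BA
    C ↦ B

A->CA, B->BA, C->B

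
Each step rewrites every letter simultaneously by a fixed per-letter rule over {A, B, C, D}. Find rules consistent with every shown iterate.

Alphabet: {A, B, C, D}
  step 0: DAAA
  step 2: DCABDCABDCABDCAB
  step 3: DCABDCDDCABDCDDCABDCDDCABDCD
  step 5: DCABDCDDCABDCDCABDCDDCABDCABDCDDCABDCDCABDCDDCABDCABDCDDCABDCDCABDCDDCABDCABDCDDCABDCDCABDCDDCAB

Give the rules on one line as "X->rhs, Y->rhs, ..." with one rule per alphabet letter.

  step 2 ⇒ step 3: DCABDCABDCABDCAB ⇒ DC·AB·DC·D·DC·AB·DC·D·DC·AB·DC·D·DC·AB·DC·D
    A ↦ DC
    B ↦ D
    C ↦ AB
    D ↦ DC

A->DC, B->D, C->AB, D->DC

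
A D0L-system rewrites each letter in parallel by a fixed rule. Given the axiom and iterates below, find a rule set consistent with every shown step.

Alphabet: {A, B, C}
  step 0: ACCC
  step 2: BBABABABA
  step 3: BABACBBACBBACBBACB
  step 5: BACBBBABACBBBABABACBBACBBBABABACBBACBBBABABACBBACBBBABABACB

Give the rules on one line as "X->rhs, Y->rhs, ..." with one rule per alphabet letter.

A->CB, B->BA, C->B

  step 2 ⇒ step 3: BBABABABA ⇒ BA·BA·CB·BA·CB·BA·CB·BA·CB
    A ↦ CB
    B ↦ BA
    C ↦ B  (constrained at step 0)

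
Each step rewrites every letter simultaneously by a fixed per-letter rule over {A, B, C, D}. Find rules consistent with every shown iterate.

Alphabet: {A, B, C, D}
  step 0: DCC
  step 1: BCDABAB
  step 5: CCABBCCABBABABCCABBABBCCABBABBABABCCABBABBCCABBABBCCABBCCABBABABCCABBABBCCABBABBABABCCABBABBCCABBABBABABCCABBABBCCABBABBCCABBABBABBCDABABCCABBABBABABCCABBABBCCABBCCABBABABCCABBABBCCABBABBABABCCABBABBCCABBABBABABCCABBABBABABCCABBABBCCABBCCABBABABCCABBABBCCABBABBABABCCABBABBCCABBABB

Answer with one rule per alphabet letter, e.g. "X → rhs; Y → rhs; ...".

  step 0 ⇒ step 1: DCC ⇒ BCD·AB·AB
    C ↦ AB
    D ↦ BCD
    A ↦ CC  (constrained at step 1)
    B ↦ ABB  (constrained at step 1)

A->CC, B->ABB, C->AB, D->BCD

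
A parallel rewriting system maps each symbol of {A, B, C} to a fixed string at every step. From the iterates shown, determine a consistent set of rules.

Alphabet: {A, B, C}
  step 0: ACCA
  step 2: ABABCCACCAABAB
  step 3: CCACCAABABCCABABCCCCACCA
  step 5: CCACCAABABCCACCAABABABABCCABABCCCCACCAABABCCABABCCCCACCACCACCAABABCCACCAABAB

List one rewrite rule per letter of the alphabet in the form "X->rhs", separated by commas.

  step 2 ⇒ step 3: ABABCCACCAABAB ⇒ CC·A·CC·A·AB·AB·CC·AB·AB·CC·CC·A·CC·A
    A ↦ CC
    B ↦ A
    C ↦ AB

A->CC, B->A, C->AB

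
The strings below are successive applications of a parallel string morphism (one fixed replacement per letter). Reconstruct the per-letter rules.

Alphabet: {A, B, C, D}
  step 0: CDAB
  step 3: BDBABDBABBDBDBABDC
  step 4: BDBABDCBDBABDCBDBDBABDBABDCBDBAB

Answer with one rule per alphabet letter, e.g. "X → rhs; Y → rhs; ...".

A->C, B->BD, C->B, D->BA

  step 3 ⇒ step 4: BDBABDBABBDBDBABDC ⇒ BD·BA·BD·C·BD·BA·BD·C·BD·BD·BA·BD·BA·BD·C·BD·BA·B
    A ↦ C
    B ↦ BD
    C ↦ B
    D ↦ BA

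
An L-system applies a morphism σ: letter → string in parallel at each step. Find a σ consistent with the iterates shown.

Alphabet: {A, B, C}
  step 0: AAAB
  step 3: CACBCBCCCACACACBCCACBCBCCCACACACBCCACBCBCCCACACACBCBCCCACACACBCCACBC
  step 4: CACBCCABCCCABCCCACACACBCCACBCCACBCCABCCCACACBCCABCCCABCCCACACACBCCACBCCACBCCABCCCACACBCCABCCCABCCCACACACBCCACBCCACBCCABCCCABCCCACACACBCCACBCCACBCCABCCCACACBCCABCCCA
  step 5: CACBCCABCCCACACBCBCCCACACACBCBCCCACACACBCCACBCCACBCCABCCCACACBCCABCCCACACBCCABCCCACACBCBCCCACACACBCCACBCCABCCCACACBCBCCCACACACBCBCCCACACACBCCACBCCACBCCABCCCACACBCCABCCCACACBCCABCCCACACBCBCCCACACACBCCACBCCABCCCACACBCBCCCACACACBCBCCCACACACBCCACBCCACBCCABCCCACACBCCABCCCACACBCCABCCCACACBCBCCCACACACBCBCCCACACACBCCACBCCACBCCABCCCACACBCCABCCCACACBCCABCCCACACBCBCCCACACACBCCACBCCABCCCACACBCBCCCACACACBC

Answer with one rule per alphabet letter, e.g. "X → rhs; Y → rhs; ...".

  step 4 ⇒ step 5: CACBCCABCCCABCCCACACACBCCACBCCACBCCABCCCACACBCCABCCCABCCCACACACBCCACBCCACBCCABCCCACACBCCABCCCABCCCACACACBCCACBCCACBCCABCCCABCCCACACACBCCACBCCACBCCABCCCACACBCCABCCCA ⇒ CA·CBC·CA·BCC·CA·CA·CBC·BCC·CA·CA·CA·CBC·BCC·CA·CA·CA·CBC·CA·CBC·CA·CBC·CA·BCC·CA·CA·CBC·CA·BCC·CA·CA·CBC·CA·BCC·CA·CA·CBC·BCC·CA·CA·CA·CBC·CA·CBC·CA·BCC·CA·CA·CBC·BCC·CA·CA·CA·CBC·BCC·CA·CA·CA·CBC·CA·CBC·CA·CBC·CA·BCC·CA·CA·CBC·CA·BCC·CA·CA·CBC·CA·BCC·CA·CA·CBC·BCC·CA·CA·CA·CBC·CA·CBC·CA·BCC·CA·CA·CBC·BCC·CA·CA·CA·CBC·BCC·CA·CA·CA·CBC·CA·CBC·CA·CBC·CA·BCC·CA·CA·CBC·CA·BCC·CA·CA·CBC·CA·BCC·CA·CA·CBC·BCC·CA·CA·CA·CBC·BCC·CA·CA·CA·CBC·CA·CBC·CA·CBC·CA·BCC·CA·CA·CBC·CA·BCC·CA·CA·CBC·CA·BCC·CA·CA·CBC·BCC·CA·CA·CA·CBC·CA·CBC·CA·BCC·CA·CA·CBC·BCC·CA·CA·CA·CBC
    A ↦ CBC
    B ↦ BCC
    C ↦ CA

A->CBC, B->BCC, C->CA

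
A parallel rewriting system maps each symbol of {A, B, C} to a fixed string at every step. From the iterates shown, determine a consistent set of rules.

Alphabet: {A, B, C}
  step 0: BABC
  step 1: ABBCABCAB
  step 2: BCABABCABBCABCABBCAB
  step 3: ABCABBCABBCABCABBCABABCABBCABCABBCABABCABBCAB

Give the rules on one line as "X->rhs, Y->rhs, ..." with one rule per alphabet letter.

  step 2 ⇒ step 3: BCABABCABBCABCABBCAB ⇒ AB·CAB·BC·AB·BC·AB·CAB·BC·AB·AB·CAB·BC·AB·CAB·BC·AB·AB·CAB·BC·AB
    A ↦ BC
    B ↦ AB
    C ↦ CAB

A->BC, B->AB, C->CAB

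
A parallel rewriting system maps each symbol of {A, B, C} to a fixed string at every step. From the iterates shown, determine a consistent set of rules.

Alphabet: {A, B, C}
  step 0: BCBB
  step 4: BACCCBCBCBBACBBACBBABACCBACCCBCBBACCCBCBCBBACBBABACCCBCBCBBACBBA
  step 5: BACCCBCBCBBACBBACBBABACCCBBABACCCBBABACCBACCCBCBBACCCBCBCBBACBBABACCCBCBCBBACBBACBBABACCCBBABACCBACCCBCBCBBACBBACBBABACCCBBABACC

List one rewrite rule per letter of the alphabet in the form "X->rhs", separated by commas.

A->CC, B->BA, C->CB

  step 4 ⇒ step 5: BACCCBCBCBBACBBACBBABACCBACCCBCBBACCCBCBCBBACBBABACCCBCBCBBACBBA ⇒ BA·CC·CB·CB·CB·BA·CB·BA·CB·BA·BA·CC·CB·BA·BA·CC·CB·BA·BA·CC·BA·CC·CB·CB·BA·CC·CB·CB·CB·BA·CB·BA·BA·CC·CB·CB·CB·BA·CB·BA·CB·BA·BA·CC·CB·BA·BA·CC·BA·CC·CB·CB·CB·BA·CB·BA·CB·BA·BA·CC·CB·BA·BA·CC
    A ↦ CC
    B ↦ BA
    C ↦ CB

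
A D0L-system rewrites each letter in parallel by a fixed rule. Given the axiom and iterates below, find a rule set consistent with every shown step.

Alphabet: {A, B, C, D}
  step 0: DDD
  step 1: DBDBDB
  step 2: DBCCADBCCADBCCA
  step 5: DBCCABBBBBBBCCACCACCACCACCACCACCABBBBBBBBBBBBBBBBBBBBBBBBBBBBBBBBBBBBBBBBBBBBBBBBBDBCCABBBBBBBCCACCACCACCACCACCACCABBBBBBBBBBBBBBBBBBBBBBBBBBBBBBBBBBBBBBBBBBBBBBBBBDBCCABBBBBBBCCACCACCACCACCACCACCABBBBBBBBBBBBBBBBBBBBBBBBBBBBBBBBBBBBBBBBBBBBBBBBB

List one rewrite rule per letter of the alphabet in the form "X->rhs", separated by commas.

  step 1 ⇒ step 2: DBDBDB ⇒ DB·CCA·DB·CCA·DB·CCA
    B ↦ CCA
    D ↦ DB
    A ↦ B  (constrained at step 2)
    C ↦ BBB  (constrained at step 2)

A->B, B->CCA, C->BBB, D->DB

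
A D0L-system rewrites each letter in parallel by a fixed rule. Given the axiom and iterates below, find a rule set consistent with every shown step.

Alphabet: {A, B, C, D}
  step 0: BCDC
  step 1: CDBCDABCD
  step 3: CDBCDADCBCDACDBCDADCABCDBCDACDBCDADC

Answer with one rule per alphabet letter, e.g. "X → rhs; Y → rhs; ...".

A->DC, B->CD, C->BCD, D->A

  step 0 ⇒ step 1: BCDC ⇒ CD·BCD·A·BCD
    B ↦ CD
    C ↦ BCD
    D ↦ A
    A ↦ DC  (constrained at step 1)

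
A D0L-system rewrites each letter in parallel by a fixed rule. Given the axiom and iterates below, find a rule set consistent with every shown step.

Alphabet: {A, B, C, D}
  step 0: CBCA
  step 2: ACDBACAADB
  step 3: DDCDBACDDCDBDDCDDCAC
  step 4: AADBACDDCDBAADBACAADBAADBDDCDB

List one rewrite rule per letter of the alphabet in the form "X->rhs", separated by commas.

  step 3 ⇒ step 4: DDCDBACDDCDBDDCDDCAC ⇒ A·A·DB·A·C·DDC·DB·A·A·DB·A·C·A·A·DB·A·A·DB·DDC·DB
    A ↦ DDC
    B ↦ C
    C ↦ DB
    D ↦ A

A->DDC, B->C, C->DB, D->A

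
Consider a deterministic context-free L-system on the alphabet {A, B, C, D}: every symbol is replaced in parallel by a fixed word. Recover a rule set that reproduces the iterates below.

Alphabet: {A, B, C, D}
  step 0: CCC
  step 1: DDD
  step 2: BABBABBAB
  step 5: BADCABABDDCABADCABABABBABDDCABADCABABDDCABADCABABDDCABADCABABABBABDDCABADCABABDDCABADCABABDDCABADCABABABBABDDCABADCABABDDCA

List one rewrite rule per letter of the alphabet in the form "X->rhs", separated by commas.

  step 1 ⇒ step 2: DDD ⇒ BAB·BAB·BAB
    D ↦ BAB
    A ↦ DCA  (constrained at step 2)
    B ↦ BA  (constrained at step 2)
  step 0 ⇒ step 1: CCC ⇒ D·D·D
    C ↦ D

A->DCA, B->BA, C->D, D->BAB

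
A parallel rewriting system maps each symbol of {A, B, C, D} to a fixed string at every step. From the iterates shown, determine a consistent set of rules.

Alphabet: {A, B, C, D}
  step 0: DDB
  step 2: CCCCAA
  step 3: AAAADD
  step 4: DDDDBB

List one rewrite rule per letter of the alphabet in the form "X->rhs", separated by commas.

  step 3 ⇒ step 4: AAAADD ⇒ D·D·D·D·B·B
    A ↦ D
    D ↦ B
    B ↦ CC  (constrained at step 0)
  step 2 ⇒ step 3: CCCCAA ⇒ A·A·A·A·D·D
    C ↦ A

A->D, B->CC, C->A, D->B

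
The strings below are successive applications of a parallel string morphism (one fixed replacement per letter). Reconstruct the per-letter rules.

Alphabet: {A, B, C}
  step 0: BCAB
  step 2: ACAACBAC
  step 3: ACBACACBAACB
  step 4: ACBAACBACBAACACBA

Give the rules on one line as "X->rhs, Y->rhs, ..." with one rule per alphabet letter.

  step 3 ⇒ step 4: ACBACACBAACB ⇒ AC·B·A·AC·B·AC·B·A·AC·AC·B·A
    A ↦ AC
    B ↦ A
    C ↦ B

A->AC, B->A, C->B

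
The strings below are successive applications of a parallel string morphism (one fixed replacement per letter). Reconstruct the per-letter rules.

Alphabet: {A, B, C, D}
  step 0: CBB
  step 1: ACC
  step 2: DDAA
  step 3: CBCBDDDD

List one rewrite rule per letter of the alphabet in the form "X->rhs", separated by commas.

  step 2 ⇒ step 3: DDAA ⇒ CB·CB·DD·DD
    A ↦ DD
    D ↦ CB
  step 0 ⇒ step 1: CBB ⇒ A·C·C
    B ↦ C
  step 0 ⇒ step 1: CBB ⇒ A·C·C
    C ↦ A

A->DD, B->C, C->A, D->CB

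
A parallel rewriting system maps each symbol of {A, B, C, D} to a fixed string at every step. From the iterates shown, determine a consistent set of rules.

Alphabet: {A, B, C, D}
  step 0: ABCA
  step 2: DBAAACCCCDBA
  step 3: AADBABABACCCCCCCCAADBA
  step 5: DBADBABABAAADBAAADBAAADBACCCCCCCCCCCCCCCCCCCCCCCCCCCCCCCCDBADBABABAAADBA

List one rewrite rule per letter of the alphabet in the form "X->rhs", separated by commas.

  step 2 ⇒ step 3: DBAAACCCCDBA ⇒ AA·D·BA·BA·BA·CC·CC·CC·CC·AA·D·BA
    A ↦ BA
    B ↦ D
    C ↦ CC
    D ↦ AA

A->BA, B->D, C->CC, D->AA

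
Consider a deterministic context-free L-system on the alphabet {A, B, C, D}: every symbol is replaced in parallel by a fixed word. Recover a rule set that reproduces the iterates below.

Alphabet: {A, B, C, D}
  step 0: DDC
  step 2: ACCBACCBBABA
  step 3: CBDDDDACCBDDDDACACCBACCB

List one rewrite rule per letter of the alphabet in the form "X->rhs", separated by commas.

  step 2 ⇒ step 3: ACCBACCBBABA ⇒ CB·DD·DD·AC·CB·DD·DD·AC·AC·CB·AC·CB
    A ↦ CB
    B ↦ AC
    C ↦ DD
    D ↦ BA  (constrained at step 0)

A->CB, B->AC, C->DD, D->BA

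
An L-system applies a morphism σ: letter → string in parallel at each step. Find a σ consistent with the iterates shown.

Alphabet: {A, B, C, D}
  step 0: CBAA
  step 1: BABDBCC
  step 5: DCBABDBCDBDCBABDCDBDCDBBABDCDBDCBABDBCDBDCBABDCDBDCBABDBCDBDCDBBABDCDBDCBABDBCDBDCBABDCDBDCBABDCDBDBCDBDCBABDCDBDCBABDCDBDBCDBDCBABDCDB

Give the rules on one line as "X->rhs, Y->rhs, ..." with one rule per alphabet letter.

  step 0 ⇒ step 1: CBAA ⇒ BAB·DB·C·C
    A ↦ C
    B ↦ DB
    C ↦ BAB
    D ↦ DC  (constrained at step 1)

A->C, B->DB, C->BAB, D->DC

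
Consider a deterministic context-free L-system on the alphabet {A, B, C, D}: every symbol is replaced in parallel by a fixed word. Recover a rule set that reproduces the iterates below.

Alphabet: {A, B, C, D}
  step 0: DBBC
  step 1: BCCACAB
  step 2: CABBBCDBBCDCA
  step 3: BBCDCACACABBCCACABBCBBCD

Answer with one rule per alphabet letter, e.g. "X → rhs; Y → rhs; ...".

  step 2 ⇒ step 3: CABBBCDBBCDCA ⇒ B·BCD·CA·CA·CA·B·BC·CA·CA·B·BC·B·BCD
    A ↦ BCD
    B ↦ CA
    C ↦ B
    D ↦ BC

A->BCD, B->CA, C->B, D->BC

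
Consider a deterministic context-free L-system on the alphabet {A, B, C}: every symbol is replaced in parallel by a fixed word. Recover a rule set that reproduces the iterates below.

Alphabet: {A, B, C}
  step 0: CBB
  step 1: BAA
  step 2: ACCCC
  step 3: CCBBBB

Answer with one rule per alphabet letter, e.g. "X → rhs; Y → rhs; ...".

A->CC, B->A, C->B

  step 2 ⇒ step 3: ACCCC ⇒ CC·B·B·B·B
    A ↦ CC
    C ↦ B
  step 0 ⇒ step 1: CBB ⇒ B·A·A
    B ↦ A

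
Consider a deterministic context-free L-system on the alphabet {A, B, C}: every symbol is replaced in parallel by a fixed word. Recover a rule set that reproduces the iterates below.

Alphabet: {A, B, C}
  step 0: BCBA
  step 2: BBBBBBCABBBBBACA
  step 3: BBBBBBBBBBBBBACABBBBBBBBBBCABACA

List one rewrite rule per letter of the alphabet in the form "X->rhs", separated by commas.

A->CA, B->BB, C->BA

  step 2 ⇒ step 3: BBBBBBCABBBBBACA ⇒ BB·BB·BB·BB·BB·BB·BA·CA·BB·BB·BB·BB·BB·CA·BA·CA
    A ↦ CA
    B ↦ BB
    C ↦ BA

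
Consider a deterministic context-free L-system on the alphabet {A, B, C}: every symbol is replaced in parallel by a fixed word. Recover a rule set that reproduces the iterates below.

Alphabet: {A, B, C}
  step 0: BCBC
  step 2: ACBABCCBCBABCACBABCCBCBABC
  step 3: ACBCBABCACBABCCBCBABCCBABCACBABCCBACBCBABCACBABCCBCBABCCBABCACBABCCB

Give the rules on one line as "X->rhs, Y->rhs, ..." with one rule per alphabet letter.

A->ACB, B->ABC, C->CB

  step 2 ⇒ step 3: ACBABCCBCBABCACBABCCBCBABC ⇒ ACB·CB·ABC·ACB·ABC·CB·CB·ABC·CB·ABC·ACB·ABC·CB·ACB·CB·ABC·ACB·ABC·CB·CB·ABC·CB·ABC·ACB·ABC·CB
    A ↦ ACB
    B ↦ ABC
    C ↦ CB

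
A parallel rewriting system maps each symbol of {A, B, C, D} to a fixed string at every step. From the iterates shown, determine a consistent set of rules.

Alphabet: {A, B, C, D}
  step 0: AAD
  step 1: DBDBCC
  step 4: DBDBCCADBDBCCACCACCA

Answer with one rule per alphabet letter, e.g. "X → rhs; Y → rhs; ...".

  step 0 ⇒ step 1: AAD ⇒ DB·DB·CC
    A ↦ DB
    D ↦ CC
    B ↦ A  (constrained at step 1)
    C ↦ A  (constrained at step 1)

A->DB, B->A, C->A, D->CC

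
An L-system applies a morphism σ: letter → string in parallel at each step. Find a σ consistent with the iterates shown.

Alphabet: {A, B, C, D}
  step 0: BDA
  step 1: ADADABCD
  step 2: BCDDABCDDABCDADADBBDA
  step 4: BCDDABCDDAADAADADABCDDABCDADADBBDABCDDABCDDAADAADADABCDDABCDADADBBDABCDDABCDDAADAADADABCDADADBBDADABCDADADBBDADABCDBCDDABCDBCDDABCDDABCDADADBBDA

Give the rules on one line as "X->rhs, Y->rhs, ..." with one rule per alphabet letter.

  step 1 ⇒ step 2: ADADABCD ⇒ BCD·DA·BCD·DA·BCD·ADA·DBB·DA
    A ↦ BCD
    B ↦ ADA
    C ↦ DBB
    D ↦ DA

A->BCD, B->ADA, C->DBB, D->DA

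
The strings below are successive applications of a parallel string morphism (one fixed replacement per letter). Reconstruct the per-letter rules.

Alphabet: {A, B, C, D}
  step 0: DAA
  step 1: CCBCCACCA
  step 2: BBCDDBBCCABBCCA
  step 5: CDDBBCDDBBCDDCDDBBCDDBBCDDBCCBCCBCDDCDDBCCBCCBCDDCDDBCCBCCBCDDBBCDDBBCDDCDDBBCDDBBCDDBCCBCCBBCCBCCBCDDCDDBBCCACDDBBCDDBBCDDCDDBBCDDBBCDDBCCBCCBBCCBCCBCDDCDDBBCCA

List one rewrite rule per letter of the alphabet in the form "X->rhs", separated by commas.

A->CCA, B->CDD, C->B, D->CCB

  step 1 ⇒ step 2: CCBCCACCA ⇒ B·B·CDD·B·B·CCA·B·B·CCA
    A ↦ CCA
    B ↦ CDD
    C ↦ B
  step 0 ⇒ step 1: DAA ⇒ CCB·CCA·CCA
    D ↦ CCB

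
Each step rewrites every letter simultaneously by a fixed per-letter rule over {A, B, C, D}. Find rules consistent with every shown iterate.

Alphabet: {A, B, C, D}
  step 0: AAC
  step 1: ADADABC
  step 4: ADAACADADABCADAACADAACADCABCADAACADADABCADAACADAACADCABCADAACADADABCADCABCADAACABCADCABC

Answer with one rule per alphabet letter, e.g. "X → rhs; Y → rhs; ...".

  step 0 ⇒ step 1: AAC ⇒ AD·AD·ABC
    A ↦ AD
    C ↦ ABC
    B ↦ C  (constrained at step 1)
    D ↦ AAC  (constrained at step 1)

A->AD, B->C, C->ABC, D->AAC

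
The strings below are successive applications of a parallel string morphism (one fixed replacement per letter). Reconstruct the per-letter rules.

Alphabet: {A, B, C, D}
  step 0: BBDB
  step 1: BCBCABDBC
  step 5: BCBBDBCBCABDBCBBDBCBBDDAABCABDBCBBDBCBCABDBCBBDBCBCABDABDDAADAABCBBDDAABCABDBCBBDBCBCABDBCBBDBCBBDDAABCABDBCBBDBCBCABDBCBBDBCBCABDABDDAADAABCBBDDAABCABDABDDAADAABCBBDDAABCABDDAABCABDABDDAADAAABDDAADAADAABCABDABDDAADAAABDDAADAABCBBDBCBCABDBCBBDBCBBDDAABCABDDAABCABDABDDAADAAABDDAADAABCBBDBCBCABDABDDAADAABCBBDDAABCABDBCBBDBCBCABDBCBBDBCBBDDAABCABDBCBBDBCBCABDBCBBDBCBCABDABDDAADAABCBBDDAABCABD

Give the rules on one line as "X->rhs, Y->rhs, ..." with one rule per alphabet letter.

A->DAA, B->BC, C->BBD, D->ABD

  step 0 ⇒ step 1: BBDB ⇒ BC·BC·ABD·BC
    B ↦ BC
    D ↦ ABD
    A ↦ DAA  (constrained at step 1)
    C ↦ BBD  (constrained at step 1)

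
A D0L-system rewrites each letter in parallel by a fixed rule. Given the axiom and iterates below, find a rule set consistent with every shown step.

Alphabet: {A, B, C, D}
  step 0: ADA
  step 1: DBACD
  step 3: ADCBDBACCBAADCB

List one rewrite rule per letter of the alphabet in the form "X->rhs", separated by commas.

A->D, B->A, C->CB, D->BAC

  step 0 ⇒ step 1: ADA ⇒ D·BAC·D
    A ↦ D
    D ↦ BAC
    B ↦ A  (constrained at step 1)
    C ↦ CB  (constrained at step 1)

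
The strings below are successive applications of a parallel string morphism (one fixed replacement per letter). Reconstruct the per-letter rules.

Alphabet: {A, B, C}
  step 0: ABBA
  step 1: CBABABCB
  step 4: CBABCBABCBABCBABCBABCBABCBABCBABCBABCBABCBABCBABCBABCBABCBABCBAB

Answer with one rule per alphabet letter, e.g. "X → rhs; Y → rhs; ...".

A->CB, B->AB, C->CB

  step 0 ⇒ step 1: ABBA ⇒ CB·AB·AB·CB
    A ↦ CB
    B ↦ AB
    C ↦ CB  (constrained at step 1)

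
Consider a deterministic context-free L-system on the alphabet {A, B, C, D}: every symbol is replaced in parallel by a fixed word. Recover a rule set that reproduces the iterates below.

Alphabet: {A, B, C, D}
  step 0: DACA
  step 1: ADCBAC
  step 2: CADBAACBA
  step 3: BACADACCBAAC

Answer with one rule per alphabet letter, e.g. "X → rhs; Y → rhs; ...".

A->C, B->A, C->BA, D->AD

  step 2 ⇒ step 3: CADBAACBA ⇒ BA·C·AD·A·C·C·BA·A·C
    A ↦ C
    B ↦ A
    C ↦ BA
    D ↦ AD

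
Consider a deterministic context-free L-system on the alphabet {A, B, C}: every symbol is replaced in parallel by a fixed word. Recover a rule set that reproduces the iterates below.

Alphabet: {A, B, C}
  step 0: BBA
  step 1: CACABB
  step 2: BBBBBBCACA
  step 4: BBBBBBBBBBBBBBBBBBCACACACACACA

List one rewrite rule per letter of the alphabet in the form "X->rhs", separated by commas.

  step 1 ⇒ step 2: CACABB ⇒ B·BB·B·BB·CA·CA
    A ↦ BB
    B ↦ CA
    C ↦ B

A->BB, B->CA, C->B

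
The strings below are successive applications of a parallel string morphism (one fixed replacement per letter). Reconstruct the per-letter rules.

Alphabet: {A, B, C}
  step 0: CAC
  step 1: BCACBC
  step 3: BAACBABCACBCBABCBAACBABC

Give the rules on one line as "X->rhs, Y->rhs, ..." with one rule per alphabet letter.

A->AC, B->BA, C->BC

  step 0 ⇒ step 1: CAC ⇒ BC·AC·BC
    A ↦ AC
    C ↦ BC
    B ↦ BA  (constrained at step 1)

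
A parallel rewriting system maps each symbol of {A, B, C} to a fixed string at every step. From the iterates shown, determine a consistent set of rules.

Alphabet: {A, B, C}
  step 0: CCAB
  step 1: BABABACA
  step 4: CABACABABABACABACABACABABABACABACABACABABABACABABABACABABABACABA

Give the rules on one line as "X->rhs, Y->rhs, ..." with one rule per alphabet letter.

  step 0 ⇒ step 1: CCAB ⇒ BA·BA·BA·CA
    A ↦ BA
    B ↦ CA
    C ↦ BA

A->BA, B->CA, C->BA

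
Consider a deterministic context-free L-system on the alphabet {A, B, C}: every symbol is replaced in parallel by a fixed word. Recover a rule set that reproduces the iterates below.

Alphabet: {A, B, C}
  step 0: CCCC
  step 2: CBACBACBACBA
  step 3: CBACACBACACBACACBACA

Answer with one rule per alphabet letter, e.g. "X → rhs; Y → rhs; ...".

  step 2 ⇒ step 3: CBACBACBACBA ⇒ CB·A·CA·CB·A·CA·CB·A·CA·CB·A·CA
    A ↦ CA
    B ↦ A
    C ↦ CB

A->CA, B->A, C->CB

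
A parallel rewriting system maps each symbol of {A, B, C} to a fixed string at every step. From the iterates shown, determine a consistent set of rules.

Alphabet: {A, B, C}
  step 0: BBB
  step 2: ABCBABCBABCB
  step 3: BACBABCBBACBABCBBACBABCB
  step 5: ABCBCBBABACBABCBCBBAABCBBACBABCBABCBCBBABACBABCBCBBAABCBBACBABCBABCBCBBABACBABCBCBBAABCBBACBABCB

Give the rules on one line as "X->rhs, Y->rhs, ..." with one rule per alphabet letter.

A->BA, B->CB, C->AB

  step 2 ⇒ step 3: ABCBABCBABCB ⇒ BA·CB·AB·CB·BA·CB·AB·CB·BA·CB·AB·CB
    A ↦ BA
    B ↦ CB
    C ↦ AB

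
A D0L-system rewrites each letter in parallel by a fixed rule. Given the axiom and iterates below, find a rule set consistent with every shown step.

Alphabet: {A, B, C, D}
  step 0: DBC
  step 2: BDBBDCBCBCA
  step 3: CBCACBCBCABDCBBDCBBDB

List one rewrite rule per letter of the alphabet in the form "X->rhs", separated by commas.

A->B, B->CB, C->BD, D->CA

  step 2 ⇒ step 3: BDBBDCBCBCA ⇒ CB·CA·CB·CB·CA·BD·CB·BD·CB·BD·B
    A ↦ B
    B ↦ CB
    C ↦ BD
    D ↦ CA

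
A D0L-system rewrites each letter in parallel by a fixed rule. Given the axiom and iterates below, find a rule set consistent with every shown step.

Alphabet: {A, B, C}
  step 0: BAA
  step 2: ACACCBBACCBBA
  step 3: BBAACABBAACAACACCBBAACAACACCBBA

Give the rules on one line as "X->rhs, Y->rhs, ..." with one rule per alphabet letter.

  step 2 ⇒ step 3: ACACCBBACCBBA ⇒ BBA·ACA·BBA·ACA·ACA·C·C·BBA·ACA·ACA·C·C·BBA
    A ↦ BBA
    B ↦ C
    C ↦ ACA

A->BBA, B->C, C->ACA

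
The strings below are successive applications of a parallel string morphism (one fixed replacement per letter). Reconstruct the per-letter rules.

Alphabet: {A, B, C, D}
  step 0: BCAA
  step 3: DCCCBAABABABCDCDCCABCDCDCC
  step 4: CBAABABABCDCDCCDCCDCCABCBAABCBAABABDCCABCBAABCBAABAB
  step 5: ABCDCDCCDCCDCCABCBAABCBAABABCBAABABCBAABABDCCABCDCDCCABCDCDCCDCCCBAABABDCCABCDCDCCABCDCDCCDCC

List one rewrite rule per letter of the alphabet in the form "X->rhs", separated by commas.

A->DC, B->C, C->AB, D->CBA

  step 4 ⇒ step 5: CBAABABABCDCDCCDCCDCCABCBAABCBAABABDCCABCBAABCBAABAB ⇒ AB·C·DC·DC·C·DC·C·DC·C·AB·CBA·AB·CBA·AB·AB·CBA·AB·AB·CBA·AB·AB·DC·C·AB·C·DC·DC·C·AB·C·DC·DC·C·DC·C·CBA·AB·AB·DC·C·AB·C·DC·DC·C·AB·C·DC·DC·C·DC·C
    A ↦ DC
    B ↦ C
    C ↦ AB
    D ↦ CBA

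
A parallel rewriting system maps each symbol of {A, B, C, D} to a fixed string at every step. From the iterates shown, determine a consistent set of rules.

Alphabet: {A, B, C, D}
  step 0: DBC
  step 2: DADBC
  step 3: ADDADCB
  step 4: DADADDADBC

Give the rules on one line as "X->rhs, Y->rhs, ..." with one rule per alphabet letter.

A->D, B->C, C->B, D->AD

  step 3 ⇒ step 4: ADDADCB ⇒ D·AD·AD·D·AD·B·C
    A ↦ D
    B ↦ C
    C ↦ B
    D ↦ AD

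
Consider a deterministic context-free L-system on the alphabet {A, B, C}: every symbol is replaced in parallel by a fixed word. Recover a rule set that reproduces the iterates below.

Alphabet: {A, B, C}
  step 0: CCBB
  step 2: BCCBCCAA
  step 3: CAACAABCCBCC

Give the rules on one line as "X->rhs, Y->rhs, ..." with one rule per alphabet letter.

A->BCC, B->C, C->A

  step 2 ⇒ step 3: BCCBCCAA ⇒ C·A·A·C·A·A·BCC·BCC
    A ↦ BCC
    B ↦ C
    C ↦ A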